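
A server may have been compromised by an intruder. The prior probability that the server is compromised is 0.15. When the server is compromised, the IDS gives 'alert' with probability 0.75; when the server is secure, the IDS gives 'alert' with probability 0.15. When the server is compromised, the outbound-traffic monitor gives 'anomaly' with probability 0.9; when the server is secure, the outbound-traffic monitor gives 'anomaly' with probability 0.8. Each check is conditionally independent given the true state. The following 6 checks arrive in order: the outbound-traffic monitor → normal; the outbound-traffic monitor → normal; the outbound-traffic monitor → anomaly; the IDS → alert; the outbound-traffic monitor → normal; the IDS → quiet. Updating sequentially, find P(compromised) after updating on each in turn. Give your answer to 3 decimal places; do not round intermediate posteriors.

0.035

Each posterior becomes the prior for the next update.
After the outbound-traffic monitor='normal': P(compromised) = 0.1·0.1500 / (0.1·0.1500 + 0.2·0.8500) ≈ 0.0811
After the outbound-traffic monitor='normal': P(compromised) = 0.1·0.0811 / (0.1·0.0811 + 0.2·0.9189) ≈ 0.0423
After the outbound-traffic monitor='anomaly': P(compromised) = 0.9·0.0423 / (0.9·0.0423 + 0.8·0.9577) ≈ 0.0473
After the IDS='alert': P(compromised) = 0.75·0.0473 / (0.75·0.0473 + 0.15·0.9527) ≈ 0.1988
After the outbound-traffic monitor='normal': P(compromised) = 0.1·0.1988 / (0.1·0.1988 + 0.2·0.8012) ≈ 0.1104
After the IDS='quiet': P(compromised) = 0.25·0.1104 / (0.25·0.1104 + 0.85·0.8896) ≈ 0.0352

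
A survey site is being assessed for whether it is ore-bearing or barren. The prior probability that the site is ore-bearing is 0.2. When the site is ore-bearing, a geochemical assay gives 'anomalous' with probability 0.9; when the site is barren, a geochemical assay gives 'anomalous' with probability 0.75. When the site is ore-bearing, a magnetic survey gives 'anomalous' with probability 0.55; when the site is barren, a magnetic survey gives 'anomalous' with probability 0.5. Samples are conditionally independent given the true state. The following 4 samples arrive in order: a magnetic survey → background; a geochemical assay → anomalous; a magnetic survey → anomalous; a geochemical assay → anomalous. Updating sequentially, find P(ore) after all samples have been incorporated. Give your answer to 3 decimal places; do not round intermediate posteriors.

After a magnetic survey='background': P(ore) = 0.45·0.2000 / (0.45·0.2000 + 0.5·0.8000) ≈ 0.1837
After a geochemical assay='anomalous': P(ore) = 0.9·0.1837 / (0.9·0.1837 + 0.75·0.8163) ≈ 0.2126
After a magnetic survey='anomalous': P(ore) = 0.55·0.2126 / (0.55·0.2126 + 0.5·0.7874) ≈ 0.2290
After a geochemical assay='anomalous': P(ore) = 0.9·0.2290 / (0.9·0.2290 + 0.75·0.7710) ≈ 0.2628

0.263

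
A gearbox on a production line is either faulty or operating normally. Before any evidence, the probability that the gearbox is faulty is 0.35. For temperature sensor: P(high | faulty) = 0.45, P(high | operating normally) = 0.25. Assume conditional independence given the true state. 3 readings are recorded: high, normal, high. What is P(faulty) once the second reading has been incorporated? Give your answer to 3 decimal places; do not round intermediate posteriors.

After 'high': P(faulty) = 0.45·0.3500 / (0.45·0.3500 + 0.25·0.6500) ≈ 0.4922
After 'normal': P(faulty) = 0.55·0.4922 / (0.55·0.4922 + 0.75·0.5078) ≈ 0.4155

0.415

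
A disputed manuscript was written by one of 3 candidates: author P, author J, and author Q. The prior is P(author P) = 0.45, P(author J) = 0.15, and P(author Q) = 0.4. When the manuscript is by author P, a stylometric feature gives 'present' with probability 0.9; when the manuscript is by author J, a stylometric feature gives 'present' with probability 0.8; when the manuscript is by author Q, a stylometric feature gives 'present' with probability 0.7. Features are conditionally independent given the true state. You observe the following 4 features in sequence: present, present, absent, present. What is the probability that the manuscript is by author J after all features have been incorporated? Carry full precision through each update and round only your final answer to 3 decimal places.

0.172

Each posterior becomes the prior for the next update.
After 'present': normaliser = 0.9·0.4500 + 0.8·0.1500 + 0.7·0.4000; P(author P) ≈ 0.5031, P(author J) ≈ 0.1491, P(author Q) ≈ 0.3478
After 'present': normaliser = 0.9·0.5031 + 0.8·0.1491 + 0.7·0.3478; P(author P) ≈ 0.5552, P(author J) ≈ 0.1462, P(author Q) ≈ 0.2986
After 'absent': normaliser = 0.1·0.5552 + 0.2·0.1462 + 0.3·0.2986; P(author P) ≈ 0.3185, P(author J) ≈ 0.1678, P(author Q) ≈ 0.5138
After 'present': normaliser = 0.9·0.3185 + 0.8·0.1678 + 0.7·0.5138; P(author P) ≈ 0.3673, P(author J) ≈ 0.1720, P(author Q) ≈ 0.4608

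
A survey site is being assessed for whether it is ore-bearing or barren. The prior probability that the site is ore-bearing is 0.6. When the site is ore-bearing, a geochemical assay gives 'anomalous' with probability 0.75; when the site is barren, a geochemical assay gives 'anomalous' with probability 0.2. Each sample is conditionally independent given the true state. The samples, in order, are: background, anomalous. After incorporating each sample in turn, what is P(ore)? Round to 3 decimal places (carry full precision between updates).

0.637

After 'background': P(ore) = 0.25·0.6000 / (0.25·0.6000 + 0.8·0.4000) ≈ 0.3191
After 'anomalous': P(ore) = 0.75·0.3191 / (0.75·0.3191 + 0.2·0.6809) ≈ 0.6374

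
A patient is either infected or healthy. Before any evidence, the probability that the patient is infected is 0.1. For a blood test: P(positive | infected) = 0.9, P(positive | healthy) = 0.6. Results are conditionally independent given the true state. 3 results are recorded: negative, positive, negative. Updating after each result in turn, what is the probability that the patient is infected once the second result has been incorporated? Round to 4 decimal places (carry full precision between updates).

After 'negative': P(infected) = 0.1·0.1000 / (0.1·0.1000 + 0.4·0.9000) ≈ 0.0270
After 'positive': P(infected) = 0.9·0.0270 / (0.9·0.0270 + 0.6·0.9730) ≈ 0.0400

0.0400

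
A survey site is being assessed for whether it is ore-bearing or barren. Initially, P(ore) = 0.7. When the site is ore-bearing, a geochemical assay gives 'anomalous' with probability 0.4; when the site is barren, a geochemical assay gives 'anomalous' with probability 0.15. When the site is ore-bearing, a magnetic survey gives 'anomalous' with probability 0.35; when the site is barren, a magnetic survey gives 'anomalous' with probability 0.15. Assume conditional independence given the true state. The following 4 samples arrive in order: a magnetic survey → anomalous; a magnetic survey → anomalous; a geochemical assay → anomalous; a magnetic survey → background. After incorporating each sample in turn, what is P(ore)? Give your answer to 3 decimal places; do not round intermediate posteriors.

0.963

After a magnetic survey='anomalous': P(ore) = 0.35·0.7000 / (0.35·0.7000 + 0.15·0.3000) ≈ 0.8448
After a magnetic survey='anomalous': P(ore) = 0.35·0.8448 / (0.35·0.8448 + 0.15·0.1552) ≈ 0.9270
After a geochemical assay='anomalous': P(ore) = 0.4·0.9270 / (0.4·0.9270 + 0.15·0.0730) ≈ 0.9713
After a magnetic survey='background': P(ore) = 0.65·0.9713 / (0.65·0.9713 + 0.85·0.0287) ≈ 0.9628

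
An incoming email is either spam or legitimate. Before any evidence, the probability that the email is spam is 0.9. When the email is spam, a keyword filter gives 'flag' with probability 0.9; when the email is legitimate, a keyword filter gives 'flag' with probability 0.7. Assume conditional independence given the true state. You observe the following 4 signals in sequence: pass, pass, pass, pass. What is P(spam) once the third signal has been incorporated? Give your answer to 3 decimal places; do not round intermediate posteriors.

0.250

After 'pass': P(spam) = 0.1·0.9000 / (0.1·0.9000 + 0.3·0.1000) ≈ 0.7500
After 'pass': P(spam) = 0.1·0.7500 / (0.1·0.7500 + 0.3·0.2500) ≈ 0.5000
After 'pass': P(spam) = 0.1·0.5000 / (0.1·0.5000 + 0.3·0.5000) ≈ 0.2500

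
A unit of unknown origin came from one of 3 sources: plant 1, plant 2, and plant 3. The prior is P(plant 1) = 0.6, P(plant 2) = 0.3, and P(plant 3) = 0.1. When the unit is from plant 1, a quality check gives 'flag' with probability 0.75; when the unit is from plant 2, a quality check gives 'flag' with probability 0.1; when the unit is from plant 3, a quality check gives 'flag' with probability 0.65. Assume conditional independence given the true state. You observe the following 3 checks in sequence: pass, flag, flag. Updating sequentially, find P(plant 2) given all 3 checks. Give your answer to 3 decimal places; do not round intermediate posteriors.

After 'pass': normaliser = 0.25·0.6000 + 0.9·0.3000 + 0.35·0.1000; P(plant 1) ≈ 0.3297, P(plant 2) ≈ 0.5934, P(plant 3) ≈ 0.0769
After 'flag': normaliser = 0.75·0.3297 + 0.1·0.5934 + 0.65·0.0769; P(plant 1) ≈ 0.6934, P(plant 2) ≈ 0.1664, P(plant 3) ≈ 0.1402
After 'flag': normaliser = 0.75·0.6934 + 0.1·0.1664 + 0.65·0.1402; P(plant 1) ≈ 0.8283, P(plant 2) ≈ 0.0265, P(plant 3) ≈ 0.1452

0.027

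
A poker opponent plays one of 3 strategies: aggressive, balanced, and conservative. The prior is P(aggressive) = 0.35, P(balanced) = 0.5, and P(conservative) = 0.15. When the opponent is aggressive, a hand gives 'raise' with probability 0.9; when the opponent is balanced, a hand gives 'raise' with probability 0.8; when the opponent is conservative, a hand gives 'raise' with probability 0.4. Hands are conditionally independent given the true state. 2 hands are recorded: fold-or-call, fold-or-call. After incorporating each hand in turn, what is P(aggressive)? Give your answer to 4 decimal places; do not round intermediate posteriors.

Apply Bayes' rule sequentially, carrying P(aggressive) forward.
After 'fold-or-call': normaliser = 0.1·0.3500 + 0.2·0.5000 + 0.6·0.1500; P(aggressive) ≈ 0.1556, P(balanced) ≈ 0.4444, P(conservative) ≈ 0.4000
After 'fold-or-call': normaliser = 0.1·0.1556 + 0.2·0.4444 + 0.6·0.4000; P(aggressive) ≈ 0.0452, P(balanced) ≈ 0.2581, P(conservative) ≈ 0.6968

0.0452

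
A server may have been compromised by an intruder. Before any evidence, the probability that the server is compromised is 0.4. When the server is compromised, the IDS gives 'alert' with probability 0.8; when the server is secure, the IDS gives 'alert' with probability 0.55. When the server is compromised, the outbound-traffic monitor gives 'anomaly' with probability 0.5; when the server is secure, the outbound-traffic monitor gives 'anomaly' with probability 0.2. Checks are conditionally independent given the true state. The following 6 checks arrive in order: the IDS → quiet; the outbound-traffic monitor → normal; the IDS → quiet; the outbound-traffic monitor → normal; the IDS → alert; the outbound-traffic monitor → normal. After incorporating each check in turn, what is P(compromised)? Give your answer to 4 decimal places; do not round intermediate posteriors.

0.0447

After the IDS='quiet': P(compromised) = 0.2·0.4000 / (0.2·0.4000 + 0.45·0.6000) ≈ 0.2286
After the outbound-traffic monitor='normal': P(compromised) = 0.5·0.2286 / (0.5·0.2286 + 0.8·0.7714) ≈ 0.1562
After the IDS='quiet': P(compromised) = 0.2·0.1562 / (0.2·0.1562 + 0.45·0.8438) ≈ 0.0760
After the outbound-traffic monitor='normal': P(compromised) = 0.5·0.0760 / (0.5·0.0760 + 0.8·0.9240) ≈ 0.0489
After the IDS='alert': P(compromised) = 0.8·0.0489 / (0.8·0.0489 + 0.55·0.9511) ≈ 0.0696
After the outbound-traffic monitor='normal': P(compromised) = 0.5·0.0696 / (0.5·0.0696 + 0.8·0.9304) ≈ 0.0447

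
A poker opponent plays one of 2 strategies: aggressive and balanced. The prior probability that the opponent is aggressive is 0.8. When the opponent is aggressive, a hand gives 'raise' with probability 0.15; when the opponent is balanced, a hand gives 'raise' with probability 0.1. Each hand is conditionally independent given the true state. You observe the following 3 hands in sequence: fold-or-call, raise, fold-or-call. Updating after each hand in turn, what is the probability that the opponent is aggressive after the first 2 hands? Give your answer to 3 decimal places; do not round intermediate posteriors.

After 'fold-or-call': P(aggressive) = 0.85·0.8000 / (0.85·0.8000 + 0.9·0.2000) ≈ 0.7907
After 'raise': P(aggressive) = 0.15·0.7907 / (0.15·0.7907 + 0.1·0.2093) ≈ 0.8500

0.850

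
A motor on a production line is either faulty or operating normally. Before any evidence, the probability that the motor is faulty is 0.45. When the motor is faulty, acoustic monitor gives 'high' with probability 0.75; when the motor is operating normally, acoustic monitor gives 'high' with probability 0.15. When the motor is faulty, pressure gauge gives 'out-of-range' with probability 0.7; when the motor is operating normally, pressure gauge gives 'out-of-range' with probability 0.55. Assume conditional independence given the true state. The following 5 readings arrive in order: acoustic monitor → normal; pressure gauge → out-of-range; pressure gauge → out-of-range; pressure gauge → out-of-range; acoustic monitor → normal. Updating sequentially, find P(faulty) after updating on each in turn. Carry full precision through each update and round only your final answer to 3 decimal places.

After acoustic monitor='normal': P(faulty) = 0.25·0.4500 / (0.25·0.4500 + 0.85·0.5500) ≈ 0.1940
After pressure gauge='out-of-range': P(faulty) = 0.7·0.1940 / (0.7·0.1940 + 0.55·0.8060) ≈ 0.2345
After pressure gauge='out-of-range': P(faulty) = 0.7·0.2345 / (0.7·0.2345 + 0.55·0.7655) ≈ 0.2805
After pressure gauge='out-of-range': P(faulty) = 0.7·0.2805 / (0.7·0.2805 + 0.55·0.7195) ≈ 0.3316
After acoustic monitor='normal': P(faulty) = 0.25·0.3316 / (0.25·0.3316 + 0.85·0.6684) ≈ 0.1273

0.127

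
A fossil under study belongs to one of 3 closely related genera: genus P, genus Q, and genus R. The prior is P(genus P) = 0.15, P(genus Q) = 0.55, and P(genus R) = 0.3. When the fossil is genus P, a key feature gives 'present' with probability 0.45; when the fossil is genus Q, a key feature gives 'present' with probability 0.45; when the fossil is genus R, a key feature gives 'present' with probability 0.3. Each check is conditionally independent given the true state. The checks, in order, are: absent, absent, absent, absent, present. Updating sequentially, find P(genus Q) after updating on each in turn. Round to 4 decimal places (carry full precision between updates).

Each posterior becomes the prior for the next update.
After 'absent': normaliser = 0.55·0.1500 + 0.55·0.5500 + 0.7·0.3000; P(genus P) ≈ 0.1387, P(genus Q) ≈ 0.5084, P(genus R) ≈ 0.3529
After 'absent': normaliser = 0.55·0.1387 + 0.55·0.5084 + 0.7·0.3529; P(genus P) ≈ 0.1265, P(genus Q) ≈ 0.4638, P(genus R) ≈ 0.4098
After 'absent': normaliser = 0.55·0.1265 + 0.55·0.4638 + 0.7·0.4098; P(genus P) ≈ 0.1138, P(genus Q) ≈ 0.4171, P(genus R) ≈ 0.4691
After 'absent': normaliser = 0.55·0.1138 + 0.55·0.4171 + 0.7·0.4691; P(genus P) ≈ 0.1009, P(genus Q) ≈ 0.3698, P(genus R) ≈ 0.5293
After 'present': normaliser = 0.45·0.1009 + 0.45·0.3698 + 0.3·0.5293; P(genus P) ≈ 0.1225, P(genus Q) ≈ 0.4491, P(genus R) ≈ 0.4285

0.4491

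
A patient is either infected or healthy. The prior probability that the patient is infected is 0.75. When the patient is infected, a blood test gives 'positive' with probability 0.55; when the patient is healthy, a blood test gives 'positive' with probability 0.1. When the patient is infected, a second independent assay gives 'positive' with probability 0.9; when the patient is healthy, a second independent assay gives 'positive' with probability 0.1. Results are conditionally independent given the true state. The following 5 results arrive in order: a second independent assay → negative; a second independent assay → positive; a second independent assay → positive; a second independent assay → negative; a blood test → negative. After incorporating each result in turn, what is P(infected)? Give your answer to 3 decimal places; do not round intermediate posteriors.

0.600

After a second independent assay='negative': P(infected) = 0.1·0.7500 / (0.1·0.7500 + 0.9·0.2500) ≈ 0.2500
After a second independent assay='positive': P(infected) = 0.9·0.2500 / (0.9·0.2500 + 0.1·0.7500) ≈ 0.7500
After a second independent assay='positive': P(infected) = 0.9·0.7500 / (0.9·0.7500 + 0.1·0.2500) ≈ 0.9643
After a second independent assay='negative': P(infected) = 0.1·0.9643 / (0.1·0.9643 + 0.9·0.0357) ≈ 0.7500
After a blood test='negative': P(infected) = 0.45·0.7500 / (0.45·0.7500 + 0.9·0.2500) ≈ 0.6000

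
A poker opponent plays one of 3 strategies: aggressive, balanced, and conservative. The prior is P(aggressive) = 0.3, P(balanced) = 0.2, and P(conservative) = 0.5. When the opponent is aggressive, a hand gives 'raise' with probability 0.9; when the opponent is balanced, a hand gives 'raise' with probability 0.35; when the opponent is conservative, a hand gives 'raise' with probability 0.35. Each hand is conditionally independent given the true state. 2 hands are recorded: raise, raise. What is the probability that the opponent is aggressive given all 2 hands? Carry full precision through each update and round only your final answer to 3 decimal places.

0.739

After 'raise': normaliser = 0.9·0.3000 + 0.35·0.2000 + 0.35·0.5000; P(aggressive) ≈ 0.5243, P(balanced) ≈ 0.1359, P(conservative) ≈ 0.3398
After 'raise': normaliser = 0.9·0.5243 + 0.35·0.1359 + 0.35·0.3398; P(aggressive) ≈ 0.7392, P(balanced) ≈ 0.0745, P(conservative) ≈ 0.1863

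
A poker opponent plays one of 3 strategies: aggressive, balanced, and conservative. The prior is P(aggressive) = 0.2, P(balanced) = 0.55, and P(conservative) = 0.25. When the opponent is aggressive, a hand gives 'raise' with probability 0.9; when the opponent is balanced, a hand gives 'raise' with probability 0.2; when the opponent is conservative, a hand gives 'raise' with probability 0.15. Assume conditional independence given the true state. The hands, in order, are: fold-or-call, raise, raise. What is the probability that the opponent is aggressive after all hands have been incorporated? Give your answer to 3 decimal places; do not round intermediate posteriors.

0.420

After 'fold-or-call': normaliser = 0.1·0.2000 + 0.8·0.5500 + 0.85·0.2500; P(aggressive) ≈ 0.0297, P(balanced) ≈ 0.6543, P(conservative) ≈ 0.3160
After 'raise': normaliser = 0.9·0.0297 + 0.2·0.6543 + 0.15·0.3160; P(aggressive) ≈ 0.1306, P(balanced) ≈ 0.6383, P(conservative) ≈ 0.2312
After 'raise': normaliser = 0.9·0.1306 + 0.2·0.6383 + 0.15·0.2312; P(aggressive) ≈ 0.4199, P(balanced) ≈ 0.4562, P(conservative) ≈ 0.1239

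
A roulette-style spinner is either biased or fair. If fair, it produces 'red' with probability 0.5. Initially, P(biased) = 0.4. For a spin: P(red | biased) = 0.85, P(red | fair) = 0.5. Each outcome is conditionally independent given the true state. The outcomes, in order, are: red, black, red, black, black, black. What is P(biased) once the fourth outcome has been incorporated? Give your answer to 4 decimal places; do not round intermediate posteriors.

0.1478

After 'red': P(biased) = 0.85·0.4000 / (0.85·0.4000 + 0.5·0.6000) ≈ 0.5312
After 'black': P(biased) = 0.15·0.5312 / (0.15·0.5312 + 0.5·0.4688) ≈ 0.2537
After 'red': P(biased) = 0.85·0.2537 / (0.85·0.2537 + 0.5·0.7463) ≈ 0.3663
After 'black': P(biased) = 0.15·0.3663 / (0.15·0.3663 + 0.5·0.6337) ≈ 0.1478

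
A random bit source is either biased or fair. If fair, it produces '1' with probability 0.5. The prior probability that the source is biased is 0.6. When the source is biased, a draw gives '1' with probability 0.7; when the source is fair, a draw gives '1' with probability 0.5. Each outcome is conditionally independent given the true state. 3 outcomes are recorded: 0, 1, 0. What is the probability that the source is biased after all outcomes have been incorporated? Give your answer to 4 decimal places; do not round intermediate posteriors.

0.4305

Each posterior becomes the prior for the next update.
After '0': P(biased) = 0.3·0.6000 / (0.3·0.6000 + 0.5·0.4000) ≈ 0.4737
After '1': P(biased) = 0.7·0.4737 / (0.7·0.4737 + 0.5·0.5263) ≈ 0.5575
After '0': P(biased) = 0.3·0.5575 / (0.3·0.5575 + 0.5·0.4425) ≈ 0.4305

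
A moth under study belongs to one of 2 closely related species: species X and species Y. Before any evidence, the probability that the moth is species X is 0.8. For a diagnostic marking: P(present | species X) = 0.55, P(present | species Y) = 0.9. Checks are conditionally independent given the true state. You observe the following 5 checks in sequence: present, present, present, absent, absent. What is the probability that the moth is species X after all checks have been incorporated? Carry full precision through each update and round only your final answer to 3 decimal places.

0.949

After 'present': P(species X) = 0.55·0.8000 / (0.55·0.8000 + 0.9·0.2000) ≈ 0.7097
After 'present': P(species X) = 0.55·0.7097 / (0.55·0.7097 + 0.9·0.2903) ≈ 0.5990
After 'present': P(species X) = 0.55·0.5990 / (0.55·0.5990 + 0.9·0.4010) ≈ 0.4772
After 'absent': P(species X) = 0.45·0.4772 / (0.45·0.4772 + 0.1·0.5228) ≈ 0.8042
After 'absent': P(species X) = 0.45·0.8042 / (0.45·0.8042 + 0.1·0.1958) ≈ 0.9487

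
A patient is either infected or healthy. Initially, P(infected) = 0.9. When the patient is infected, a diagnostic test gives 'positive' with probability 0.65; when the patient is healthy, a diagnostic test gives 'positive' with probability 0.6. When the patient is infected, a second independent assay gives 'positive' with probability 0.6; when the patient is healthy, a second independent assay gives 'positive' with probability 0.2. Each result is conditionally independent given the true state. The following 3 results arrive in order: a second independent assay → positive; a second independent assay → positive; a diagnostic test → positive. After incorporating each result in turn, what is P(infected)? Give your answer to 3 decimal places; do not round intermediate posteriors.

0.989

Apply Bayes' rule sequentially, carrying P(infected) forward.
After a second independent assay='positive': P(infected) = 0.6·0.9000 / (0.6·0.9000 + 0.2·0.1000) ≈ 0.9643
After a second independent assay='positive': P(infected) = 0.6·0.9643 / (0.6·0.9643 + 0.2·0.0357) ≈ 0.9878
After a diagnostic test='positive': P(infected) = 0.65·0.9878 / (0.65·0.9878 + 0.6·0.0122) ≈ 0.9887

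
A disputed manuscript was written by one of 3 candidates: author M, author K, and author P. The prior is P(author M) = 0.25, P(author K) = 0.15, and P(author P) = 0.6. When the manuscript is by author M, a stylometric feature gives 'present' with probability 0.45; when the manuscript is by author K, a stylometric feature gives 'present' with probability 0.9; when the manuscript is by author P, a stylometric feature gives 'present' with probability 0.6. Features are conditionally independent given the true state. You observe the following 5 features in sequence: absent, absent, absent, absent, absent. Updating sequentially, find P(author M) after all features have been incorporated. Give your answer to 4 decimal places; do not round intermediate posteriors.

Apply Bayes' rule sequentially, carrying P(author M) forward.
After 'absent': normaliser = 0.55·0.2500 + 0.1·0.1500 + 0.4·0.6000; P(author M) ≈ 0.3503, P(author K) ≈ 0.0382, P(author P) ≈ 0.6115
After 'absent': normaliser = 0.55·0.3503 + 0.1·0.0382 + 0.4·0.6115; P(author M) ≈ 0.4368, P(author K) ≈ 0.0087, P(author P) ≈ 0.5545
After 'absent': normaliser = 0.55·0.4368 + 0.1·0.0087 + 0.4·0.5545; P(author M) ≈ 0.5190, P(author K) ≈ 0.0019, P(author P) ≈ 0.4791
After 'absent': normaliser = 0.55·0.5190 + 0.1·0.0019 + 0.4·0.4791; P(author M) ≈ 0.5981, P(author K) ≈ 0.0004, P(author P) ≈ 0.4016
After 'absent': normaliser = 0.55·0.5981 + 0.1·0.0004 + 0.4·0.4016; P(author M) ≈ 0.6718, P(author K) ≈ 0.0001, P(author P) ≈ 0.3281

0.6718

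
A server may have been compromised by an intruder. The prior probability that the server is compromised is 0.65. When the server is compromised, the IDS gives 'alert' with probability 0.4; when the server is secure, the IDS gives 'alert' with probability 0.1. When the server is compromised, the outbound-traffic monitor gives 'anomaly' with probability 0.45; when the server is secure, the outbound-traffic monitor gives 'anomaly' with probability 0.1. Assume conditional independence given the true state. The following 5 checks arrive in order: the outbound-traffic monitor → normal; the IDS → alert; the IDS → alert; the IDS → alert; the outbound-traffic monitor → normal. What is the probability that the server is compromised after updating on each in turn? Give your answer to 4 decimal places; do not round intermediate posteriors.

0.9780

After the outbound-traffic monitor='normal': P(compromised) = 0.55·0.6500 / (0.55·0.6500 + 0.9·0.3500) ≈ 0.5316
After the IDS='alert': P(compromised) = 0.4·0.5316 / (0.4·0.5316 + 0.1·0.4684) ≈ 0.8195
After the IDS='alert': P(compromised) = 0.4·0.8195 / (0.4·0.8195 + 0.1·0.1805) ≈ 0.9478
After the IDS='alert': P(compromised) = 0.4·0.9478 / (0.4·0.9478 + 0.1·0.0522) ≈ 0.9864
After the outbound-traffic monitor='normal': P(compromised) = 0.55·0.9864 / (0.55·0.9864 + 0.9·0.0136) ≈ 0.9780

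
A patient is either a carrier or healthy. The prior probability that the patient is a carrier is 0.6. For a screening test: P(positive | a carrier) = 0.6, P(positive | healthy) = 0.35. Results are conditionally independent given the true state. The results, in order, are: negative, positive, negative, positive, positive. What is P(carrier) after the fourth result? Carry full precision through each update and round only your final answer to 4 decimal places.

After 'negative': P(carrier) = 0.4·0.6000 / (0.4·0.6000 + 0.65·0.4000) ≈ 0.4800
After 'positive': P(carrier) = 0.6·0.4800 / (0.6·0.4800 + 0.35·0.5200) ≈ 0.6128
After 'negative': P(carrier) = 0.4·0.6128 / (0.4·0.6128 + 0.65·0.3872) ≈ 0.4934
After 'positive': P(carrier) = 0.6·0.4934 / (0.6·0.4934 + 0.35·0.5066) ≈ 0.6254

0.6254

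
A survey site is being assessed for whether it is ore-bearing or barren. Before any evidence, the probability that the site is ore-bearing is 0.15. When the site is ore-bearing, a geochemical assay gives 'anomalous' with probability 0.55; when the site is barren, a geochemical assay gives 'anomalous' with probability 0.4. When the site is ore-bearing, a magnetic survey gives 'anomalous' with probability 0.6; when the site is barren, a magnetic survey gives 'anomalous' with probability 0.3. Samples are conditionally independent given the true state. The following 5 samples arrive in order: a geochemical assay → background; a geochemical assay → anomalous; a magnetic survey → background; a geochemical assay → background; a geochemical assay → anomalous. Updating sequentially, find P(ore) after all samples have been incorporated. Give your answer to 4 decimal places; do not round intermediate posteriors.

0.0969

Each posterior becomes the prior for the next update.
After a geochemical assay='background': P(ore) = 0.45·0.1500 / (0.45·0.1500 + 0.6·0.8500) ≈ 0.1169
After a geochemical assay='anomalous': P(ore) = 0.55·0.1169 / (0.55·0.1169 + 0.4·0.8831) ≈ 0.1540
After a magnetic survey='background': P(ore) = 0.4·0.1540 / (0.4·0.1540 + 0.7·0.8460) ≈ 0.0942
After a geochemical assay='background': P(ore) = 0.45·0.0942 / (0.45·0.0942 + 0.6·0.9058) ≈ 0.0724
After a geochemical assay='anomalous': P(ore) = 0.55·0.0724 / (0.55·0.0724 + 0.4·0.9276) ≈ 0.0969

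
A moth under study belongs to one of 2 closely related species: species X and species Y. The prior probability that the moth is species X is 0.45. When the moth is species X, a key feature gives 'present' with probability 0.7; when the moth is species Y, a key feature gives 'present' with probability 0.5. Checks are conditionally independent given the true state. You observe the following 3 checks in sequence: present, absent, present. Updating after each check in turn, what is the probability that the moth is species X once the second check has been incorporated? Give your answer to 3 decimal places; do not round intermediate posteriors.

0.407

After 'present': P(species X) = 0.7·0.4500 / (0.7·0.4500 + 0.5·0.5500) ≈ 0.5339
After 'absent': P(species X) = 0.3·0.5339 / (0.3·0.5339 + 0.5·0.4661) ≈ 0.4073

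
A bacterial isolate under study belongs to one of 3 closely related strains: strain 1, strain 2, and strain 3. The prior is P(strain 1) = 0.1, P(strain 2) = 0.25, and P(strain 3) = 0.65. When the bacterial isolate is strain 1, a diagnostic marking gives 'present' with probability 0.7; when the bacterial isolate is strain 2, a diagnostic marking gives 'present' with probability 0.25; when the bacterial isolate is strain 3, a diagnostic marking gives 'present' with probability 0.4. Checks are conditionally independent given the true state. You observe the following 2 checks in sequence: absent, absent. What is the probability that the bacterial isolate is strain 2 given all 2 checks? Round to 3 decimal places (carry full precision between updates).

0.367

After 'absent': normaliser = 0.3·0.1000 + 0.75·0.2500 + 0.6·0.6500; P(strain 1) ≈ 0.0494, P(strain 2) ≈ 0.3086, P(strain 3) ≈ 0.6420
After 'absent': normaliser = 0.3·0.0494 + 0.75·0.3086 + 0.6·0.6420; P(strain 1) ≈ 0.0235, P(strain 2) ≈ 0.3666, P(strain 3) ≈ 0.6100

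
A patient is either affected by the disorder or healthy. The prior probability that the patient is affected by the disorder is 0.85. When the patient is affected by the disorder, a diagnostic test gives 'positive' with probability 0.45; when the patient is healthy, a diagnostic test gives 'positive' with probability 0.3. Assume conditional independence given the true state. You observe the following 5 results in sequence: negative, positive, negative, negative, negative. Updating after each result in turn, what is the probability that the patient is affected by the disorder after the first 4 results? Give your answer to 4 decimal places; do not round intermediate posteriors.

After 'negative': P(affected) = 0.55·0.8500 / (0.55·0.8500 + 0.7·0.1500) ≈ 0.8166
After 'positive': P(affected) = 0.45·0.8166 / (0.45·0.8166 + 0.3·0.1834) ≈ 0.8698
After 'negative': P(affected) = 0.55·0.8698 / (0.55·0.8698 + 0.7·0.1302) ≈ 0.8399
After 'negative': P(affected) = 0.55·0.8399 / (0.55·0.8399 + 0.7·0.1601) ≈ 0.8048

0.8048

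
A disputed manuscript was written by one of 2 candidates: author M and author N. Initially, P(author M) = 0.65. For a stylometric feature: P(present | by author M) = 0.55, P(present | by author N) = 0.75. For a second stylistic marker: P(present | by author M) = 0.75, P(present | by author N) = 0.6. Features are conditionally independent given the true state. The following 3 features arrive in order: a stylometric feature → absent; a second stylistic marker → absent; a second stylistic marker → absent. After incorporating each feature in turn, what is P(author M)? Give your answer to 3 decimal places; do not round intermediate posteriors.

After a stylometric feature='absent': P(author M) = 0.45·0.6500 / (0.45·0.6500 + 0.25·0.3500) ≈ 0.7697
After a second stylistic marker='absent': P(author M) = 0.25·0.7697 / (0.25·0.7697 + 0.4·0.2303) ≈ 0.6763
After a second stylistic marker='absent': P(author M) = 0.25·0.6763 / (0.25·0.6763 + 0.4·0.3237) ≈ 0.5663

0.566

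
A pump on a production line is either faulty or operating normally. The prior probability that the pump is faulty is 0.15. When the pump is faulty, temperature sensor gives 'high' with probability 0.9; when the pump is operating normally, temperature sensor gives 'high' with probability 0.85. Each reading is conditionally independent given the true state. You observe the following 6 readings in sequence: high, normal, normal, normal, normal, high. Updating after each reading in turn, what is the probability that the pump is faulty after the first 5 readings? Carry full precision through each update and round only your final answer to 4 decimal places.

0.0356

Apply Bayes' rule sequentially, carrying P(faulty) forward.
After 'high': P(faulty) = 0.9·0.1500 / (0.9·0.1500 + 0.85·0.8500) ≈ 0.1574
After 'normal': P(faulty) = 0.1·0.1574 / (0.1·0.1574 + 0.15·0.8426) ≈ 0.1108
After 'normal': P(faulty) = 0.1·0.1108 / (0.1·0.1108 + 0.15·0.8892) ≈ 0.0767
After 'normal': P(faulty) = 0.1·0.0767 / (0.1·0.0767 + 0.15·0.9233) ≈ 0.0525
After 'normal': P(faulty) = 0.1·0.0525 / (0.1·0.0525 + 0.15·0.9475) ≈ 0.0356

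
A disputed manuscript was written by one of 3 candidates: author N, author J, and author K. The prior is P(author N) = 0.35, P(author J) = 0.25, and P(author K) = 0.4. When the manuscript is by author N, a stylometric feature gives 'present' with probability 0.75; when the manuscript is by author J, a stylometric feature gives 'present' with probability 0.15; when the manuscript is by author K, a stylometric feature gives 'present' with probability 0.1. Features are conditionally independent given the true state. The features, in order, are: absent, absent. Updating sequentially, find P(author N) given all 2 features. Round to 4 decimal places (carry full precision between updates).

0.0415

After 'absent': normaliser = 0.25·0.3500 + 0.85·0.2500 + 0.9·0.4000; P(author N) ≈ 0.1326, P(author J) ≈ 0.3220, P(author K) ≈ 0.5455
After 'absent': normaliser = 0.25·0.1326 + 0.85·0.3220 + 0.9·0.5455; P(author N) ≈ 0.0415, P(author J) ≈ 0.3431, P(author K) ≈ 0.6154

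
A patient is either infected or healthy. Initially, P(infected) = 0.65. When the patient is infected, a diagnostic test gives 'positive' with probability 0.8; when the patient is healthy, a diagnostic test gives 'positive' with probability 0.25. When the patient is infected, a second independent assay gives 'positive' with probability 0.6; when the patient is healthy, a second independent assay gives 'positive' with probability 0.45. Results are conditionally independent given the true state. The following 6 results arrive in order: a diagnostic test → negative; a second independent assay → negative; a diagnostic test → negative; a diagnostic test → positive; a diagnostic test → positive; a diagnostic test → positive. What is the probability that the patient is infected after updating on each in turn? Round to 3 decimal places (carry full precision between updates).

Each posterior becomes the prior for the next update.
After a diagnostic test='negative': P(infected) = 0.2·0.6500 / (0.2·0.6500 + 0.75·0.3500) ≈ 0.3312
After a second independent assay='negative': P(infected) = 0.4·0.3312 / (0.4·0.3312 + 0.55·0.6688) ≈ 0.2648
After a diagnostic test='negative': P(infected) = 0.2·0.2648 / (0.2·0.2648 + 0.75·0.7352) ≈ 0.0876
After a diagnostic test='positive': P(infected) = 0.8·0.0876 / (0.8·0.0876 + 0.25·0.9124) ≈ 0.2351
After a diagnostic test='positive': P(infected) = 0.8·0.2351 / (0.8·0.2351 + 0.25·0.7649) ≈ 0.4958
After a diagnostic test='positive': P(infected) = 0.8·0.4958 / (0.8·0.4958 + 0.25·0.5042) ≈ 0.7589

0.759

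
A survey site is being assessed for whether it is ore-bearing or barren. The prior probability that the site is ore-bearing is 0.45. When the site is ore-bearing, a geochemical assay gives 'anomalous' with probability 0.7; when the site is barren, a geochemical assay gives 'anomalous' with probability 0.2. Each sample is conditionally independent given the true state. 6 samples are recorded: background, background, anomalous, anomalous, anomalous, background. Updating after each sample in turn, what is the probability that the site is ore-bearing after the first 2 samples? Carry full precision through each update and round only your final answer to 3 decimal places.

0.103

Each posterior becomes the prior for the next update.
After 'background': P(ore) = 0.3·0.4500 / (0.3·0.4500 + 0.8·0.5500) ≈ 0.2348
After 'background': P(ore) = 0.3·0.2348 / (0.3·0.2348 + 0.8·0.7652) ≈ 0.1032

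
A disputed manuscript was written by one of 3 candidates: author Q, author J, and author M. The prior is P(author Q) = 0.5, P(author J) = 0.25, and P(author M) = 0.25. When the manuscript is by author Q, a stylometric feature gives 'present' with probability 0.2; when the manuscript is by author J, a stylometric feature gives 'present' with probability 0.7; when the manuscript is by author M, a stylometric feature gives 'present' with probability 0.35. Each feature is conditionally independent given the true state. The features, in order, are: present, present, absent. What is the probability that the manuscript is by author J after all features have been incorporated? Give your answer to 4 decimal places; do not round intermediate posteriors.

After 'present': normaliser = 0.2·0.5000 + 0.7·0.2500 + 0.35·0.2500; P(author Q) ≈ 0.2759, P(author J) ≈ 0.4828, P(author M) ≈ 0.2414
After 'present': normaliser = 0.2·0.2759 + 0.7·0.4828 + 0.35·0.2414; P(author Q) ≈ 0.1155, P(author J) ≈ 0.7076, P(author M) ≈ 0.1769
After 'absent': normaliser = 0.8·0.1155 + 0.3·0.7076 + 0.65·0.1769; P(author Q) ≈ 0.2202, P(author J) ≈ 0.5058, P(author M) ≈ 0.2740

0.5058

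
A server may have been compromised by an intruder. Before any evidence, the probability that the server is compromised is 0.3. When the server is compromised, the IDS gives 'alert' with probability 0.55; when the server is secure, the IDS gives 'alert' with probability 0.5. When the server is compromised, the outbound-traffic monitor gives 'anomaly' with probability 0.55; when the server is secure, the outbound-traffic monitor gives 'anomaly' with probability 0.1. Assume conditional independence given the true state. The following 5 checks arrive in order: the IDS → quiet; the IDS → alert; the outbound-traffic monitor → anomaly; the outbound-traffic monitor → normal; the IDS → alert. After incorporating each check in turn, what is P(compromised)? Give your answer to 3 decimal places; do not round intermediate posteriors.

0.562

After the IDS='quiet': P(compromised) = 0.45·0.3000 / (0.45·0.3000 + 0.5·0.7000) ≈ 0.2784
After the IDS='alert': P(compromised) = 0.55·0.2784 / (0.55·0.2784 + 0.5·0.7216) ≈ 0.2979
After the outbound-traffic monitor='anomaly': P(compromised) = 0.55·0.2979 / (0.55·0.2979 + 0.1·0.7021) ≈ 0.7000
After the outbound-traffic monitor='normal': P(compromised) = 0.45·0.7000 / (0.45·0.7000 + 0.9·0.3000) ≈ 0.5385
After the IDS='alert': P(compromised) = 0.55·0.5385 / (0.55·0.5385 + 0.5·0.4615) ≈ 0.5621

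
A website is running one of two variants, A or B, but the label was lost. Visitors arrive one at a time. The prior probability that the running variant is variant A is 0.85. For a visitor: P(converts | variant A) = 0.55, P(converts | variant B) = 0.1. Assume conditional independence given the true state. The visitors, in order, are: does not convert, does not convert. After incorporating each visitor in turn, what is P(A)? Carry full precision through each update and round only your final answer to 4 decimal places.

0.5862

After 'does not convert': P(A) = 0.45·0.8500 / (0.45·0.8500 + 0.9·0.1500) ≈ 0.7391
After 'does not convert': P(A) = 0.45·0.7391 / (0.45·0.7391 + 0.9·0.2609) ≈ 0.5862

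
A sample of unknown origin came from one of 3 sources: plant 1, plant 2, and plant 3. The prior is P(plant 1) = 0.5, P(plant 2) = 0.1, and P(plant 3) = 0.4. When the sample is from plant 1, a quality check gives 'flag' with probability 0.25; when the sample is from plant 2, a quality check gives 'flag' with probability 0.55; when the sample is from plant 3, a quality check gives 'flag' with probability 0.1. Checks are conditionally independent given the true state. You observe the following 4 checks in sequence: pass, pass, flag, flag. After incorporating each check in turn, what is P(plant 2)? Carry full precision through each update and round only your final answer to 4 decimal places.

0.2273

Each posterior becomes the prior for the next update.
After 'pass': normaliser = 0.75·0.5000 + 0.45·0.1000 + 0.9·0.4000; P(plant 1) ≈ 0.4808, P(plant 2) ≈ 0.0577, P(plant 3) ≈ 0.4615
After 'pass': normaliser = 0.75·0.4808 + 0.45·0.0577 + 0.9·0.4615; P(plant 1) ≈ 0.4496, P(plant 2) ≈ 0.0324, P(plant 3) ≈ 0.5180
After 'flag': normaliser = 0.25·0.4496 + 0.55·0.0324 + 0.1·0.5180; P(plant 1) ≈ 0.6176, P(plant 2) ≈ 0.0978, P(plant 3) ≈ 0.2846
After 'flag': normaliser = 0.25·0.6176 + 0.55·0.0978 + 0.1·0.2846; P(plant 1) ≈ 0.6524, P(plant 2) ≈ 0.2273, P(plant 3) ≈ 0.1203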